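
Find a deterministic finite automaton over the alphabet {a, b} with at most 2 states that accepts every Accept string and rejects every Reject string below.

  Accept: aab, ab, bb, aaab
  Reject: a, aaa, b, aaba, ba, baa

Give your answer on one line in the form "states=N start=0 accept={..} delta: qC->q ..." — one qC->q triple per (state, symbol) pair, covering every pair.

states=2 start=0 accept={0} delta: 0a->1 0b->1 1a->1 1b->0

State merging on the prefix tree: take the shortest (then alphabetical) example prefix whose next move is undefined and point that move at state 0, else 1, else 2, ...; a target is out if some Accept/Reject pair would then sit in one state with the same input left (inseparable). If every existing state is out, open a new one.
a: 0a undefined. 0a->0: no, aab/b meet in 0 with "b" left. Open state 1: 0a->1.
b: 0b undefined. 0b->0: no, bb/b meet in 0. 0b->1: ok.
aa: 1a undefined. 1a->0: no, aab/a meet in 1. 1a->1: ok.
ab: 1b undefined. 1b->0: ok.
All examples now run through 2 states with every (state, symbol) defined. Accept strings end in {0}, Reject strings end in {1}; accept={0}.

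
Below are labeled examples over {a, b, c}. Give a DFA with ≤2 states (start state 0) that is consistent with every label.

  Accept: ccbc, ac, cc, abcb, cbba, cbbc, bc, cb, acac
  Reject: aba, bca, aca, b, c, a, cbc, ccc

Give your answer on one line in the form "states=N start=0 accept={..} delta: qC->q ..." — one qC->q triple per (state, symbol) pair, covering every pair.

Grow the machine one transition at a time. Run the examples from 0; the earliest place one falls off (shortest prefix, ties alphabetical) gets sent to the lowest-numbered state that keeps every Accept/Reject pair distinguishable — a pair clashes when both reach the same state with identical unread suffix — and to a fresh state only if none does.
a: 0a undefined. 0a->0: no, ac/c meet in 0 with "c" left. Open state 1: 0a->1.
b: 0b undefined. 0b->0: no, bc/c meet in 0 with "c" left. 0b->1: ok.
c: 0c undefined. 0c->0: no, ccbc/cbc meet in 1 with "c" left. 0c->1: ok.
ab: 1b undefined. 1b->0: ok.
ac: 1c undefined. 1c->0: ok.
cbba: 1a undefined. 1a->0: ok.
All examples now run through 2 states with every (state, symbol) defined. Accept strings end in {0}, Reject strings end in {1}; accept={0}.

states=2 start=0 accept={0} delta: 0a->1 0b->1 0c->1 1a->0 1b->0 1c->0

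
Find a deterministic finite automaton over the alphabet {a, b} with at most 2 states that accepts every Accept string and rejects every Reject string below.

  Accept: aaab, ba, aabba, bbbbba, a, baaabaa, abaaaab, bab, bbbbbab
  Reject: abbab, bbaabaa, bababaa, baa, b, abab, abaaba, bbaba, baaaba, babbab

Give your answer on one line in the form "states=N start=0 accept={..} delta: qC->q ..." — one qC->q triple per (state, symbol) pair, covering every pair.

states=2 start=0 accept={1} delta: 0a->1 0b->0 1a->0 1b->1

State merging on the prefix tree: take the shortest (then alphabetical) example prefix whose next move is undefined and point that move at state 0, else 1, else 2, ...; a target is out if some Accept/Reject pair would then sit in one state with the same input left (inseparable). If every existing state is out, open a new one.
a: 0a undefined. 0a->0: no, aaab/b meet in 0 with "b" left. Open state 1: 0a->1.
b: 0b undefined. 0b->0: ok.
aa: 1a undefined. 1a->0: ok.
ab: 1b undefined. 1b->0: no, aaab/abbab meet in 0. 1b->1: ok.
All examples now run through 2 states with every (state, symbol) defined. Accept strings end in {1}, Reject strings end in {0}; accept={1}.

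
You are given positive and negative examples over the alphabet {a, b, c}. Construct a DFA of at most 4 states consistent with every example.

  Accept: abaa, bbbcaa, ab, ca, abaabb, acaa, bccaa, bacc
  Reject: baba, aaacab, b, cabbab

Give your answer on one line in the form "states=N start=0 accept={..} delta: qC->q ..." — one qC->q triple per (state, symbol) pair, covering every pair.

states=3 start=0 accept={1,2} delta: 0a->1 0b->0 0c->0 1a->1 1b->2 1c->2 2a->0 2b->2 2c->1

State merging on the prefix tree: take the shortest (then alphabetical) example prefix whose next move is undefined and point that move at state 0, else 1, else 2, ...; a target is out if some Accept/Reject pair would then sit in one state with the same input left (inseparable). If every existing state is out, open a new one.
a: 0a undefined. 0a->0: no, ab/b meet in 0 with "b" left. Open state 1: 0a->1.
b: 0b undefined. 0b->0: ok.
c: 0c undefined. 0c->0: ok.
aa: 1a undefined. 1a->0: no, bbbcaa/b meet in 0. 1a->1: ok.
ab: 1b undefined. 1b->0: no, abaa/baba meet in 1. 1b->1: no, abaa/baba meet in 1. Open state 2: 1b->2.
ac: 1c undefined. 1c->0: no, ab/aaacab meet in 2. 1c->1: no, ab/aaacab meet in 2. 1c->2: ok.
aba: 2a undefined. 2a->0: ok.
bacc: 2c undefined. 2c->0: no, bacc/baba meet in 0. 2c->1: ok.
cabb: 2b undefined. 2b->0: no, ab/cabbab meet in 2. 2b->1: no, ab/cabbab meet in 2. 2b->2: ok.
All examples now run through 3 states with every (state, symbol) defined. Accept strings end in {1,2}, Reject strings end in {0}; accept={1,2}.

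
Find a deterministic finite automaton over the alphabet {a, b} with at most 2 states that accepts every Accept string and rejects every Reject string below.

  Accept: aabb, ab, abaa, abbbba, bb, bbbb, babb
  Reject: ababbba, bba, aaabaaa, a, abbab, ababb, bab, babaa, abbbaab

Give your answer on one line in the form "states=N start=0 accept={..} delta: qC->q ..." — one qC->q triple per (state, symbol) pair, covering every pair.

states=2 start=0 accept={0} delta: 0a->1 0b->1 1a->0 1b->0

Grow the machine one transition at a time. Run the examples from 0; the earliest place one falls off (shortest prefix, ties alphabetical) gets sent to the lowest-numbered state that keeps every Accept/Reject pair distinguishable — a pair clashes when both reach the same state with identical unread suffix — and to a fresh state only if none does.
a: 0a undefined. 0a->0: no, babb/ababb meet in 0 with "babb" left. Open state 1: 0a->1.
b: 0b undefined. 0b->0: no, ab/bab meet in 1 with "b" left. 0b->1: ok.
aa: 1a undefined. 1a->0: ok.
ab: 1b undefined. 1b->0: ok.
All examples now run through 2 states with every (state, symbol) defined. Accept strings end in {0}, Reject strings end in {1}; accept={0}.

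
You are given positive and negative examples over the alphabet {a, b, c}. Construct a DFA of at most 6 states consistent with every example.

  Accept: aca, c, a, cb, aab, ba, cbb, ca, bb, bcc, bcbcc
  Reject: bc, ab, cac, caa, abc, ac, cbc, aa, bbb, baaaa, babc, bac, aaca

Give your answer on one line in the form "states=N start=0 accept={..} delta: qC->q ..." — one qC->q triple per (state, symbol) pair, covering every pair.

states=5 start=0 accept={0,1,2} delta: 0a->1 0b->2 0c->0 1a->3 1b->3 1c->3 2a->1 2b->1 2c->4 3a->1 3b->0 3c->4 4a->3 4b->0 4c->0

Grow the machine one transition at a time. Run the examples from 0; the earliest place one falls off (shortest prefix, ties alphabetical) gets sent to the lowest-numbered state that keeps every Accept/Reject pair distinguishable — a pair clashes when both reach the same state with identical unread suffix — and to a fresh state only if none does.
a: 0a undefined. 0a->0: no, aca/aaca meet in 0 with "ca" left. Open state 1: 0a->1.
b: 0b undefined. 0b->0: no, c/bc meet in 0 with "c" left. 0b->1: no, ba/aa meet in 1 with "a" left. Open state 2: 0b->2.
c: 0c undefined. 0c->0: ok.
aa: 1a undefined. 1a->0: no, c/caa meet in 0. 1a->1: no, aca/aaca meet in 1 with "ca" left. 1a->2: no, cb/caa meet in 2. Open state 3: 1a->3.
ab: 1b undefined. 1b->0: no, c/ab meet in 0. 1b->1: no, a/ab meet in 1. 1b->2: no, cb/ab meet in 2. 1b->3: ok.
ac: 1c undefined. 1c->0: no, c/cac meet in 0. 1c->1: no, aca/ab meet in 3. 1c->2: no, cb/cac meet in 2. 1c->3: ok.
ba: 2a undefined. 2a->0: no, aca/baaaa meet in 3 with "a" left. 2a->1: ok.
bb: 2b undefined. 2b->0: no, cb/bbb meet in 2. 2b->1: ok.
bc: 2c undefined. 2c->0: no, c/bc meet in 0. 2c->1: no, a/bc meet in 1. 2c->2: no, cb/bc meet in 2. 2c->3: no, bcc/abc meet in 3 with "c" left. Open state 4: 2c->4.
aab: 3b undefined. 3b->0: ok.
aac: 3c undefined. 3c->0: no, c/abc meet in 0. 3c->1: no, a/abc meet in 1. 3c->2: no, a/aaca meet in 1. 3c->3: no, aca/aaca meet in 3 with "a" left. 3c->4: ok.
aca: 3a undefined. 3a->0: no, a/baaaa meet in 1. 3a->1: ok.
bcb: 4b undefined. 4b->0: ok.
bcc: 4c undefined. 4c->0: ok.
aaca: 4a undefined. 4a->0: no, c/aaca meet in 0. 4a->1: no, aca/aaca meet in 1. 4a->2: no, cb/aaca meet in 2. 4a->3: ok.
All examples now run through 5 states with every (state, symbol) defined. Accept strings end in {0,1,2}, Reject strings end in {3,4}; accept={0,1,2}.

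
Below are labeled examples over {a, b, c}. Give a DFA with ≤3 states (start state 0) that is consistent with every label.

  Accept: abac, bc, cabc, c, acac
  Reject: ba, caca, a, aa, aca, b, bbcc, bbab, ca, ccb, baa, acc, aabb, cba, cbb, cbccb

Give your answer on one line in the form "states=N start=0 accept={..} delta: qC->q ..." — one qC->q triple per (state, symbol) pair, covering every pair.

Fold the examples into a partial DFA from state 0: repeatedly fix the first undefined (state, symbol) met by the shortest-then-alphabetical prefix, trying targets in increasing order and rejecting any under which an Accept and a Reject string meet in one state with the same remainder; add a state when all current targets are rejected. Accepting states are where Accept strings end.
a: 0a undefined. 0a->0: ok.
b: 0b undefined. 0b->0: ok.
c: 0c undefined. 0c->0: no, abac/ba meet in 0. Open state 1: 0c->1.
ca: 1a undefined. 1a->0: ok.
cb: 1b undefined. 1b->0: ok.
cc: 1c undefined. 1c->0: ok.
All examples now run through 2 states with every (state, symbol) defined. Accept strings end in {1}, Reject strings end in {0}; accept={1}.

states=2 start=0 accept={1} delta: 0a->0 0b->0 0c->1 1a->0 1b->0 1c->0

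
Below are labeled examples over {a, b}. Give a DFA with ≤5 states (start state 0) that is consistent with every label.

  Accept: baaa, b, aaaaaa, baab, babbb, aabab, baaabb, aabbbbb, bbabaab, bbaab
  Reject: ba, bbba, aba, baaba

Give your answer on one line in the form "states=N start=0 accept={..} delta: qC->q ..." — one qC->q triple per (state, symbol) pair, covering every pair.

Grow the machine one transition at a time. Run the examples from 0; the earliest place one falls off (shortest prefix, ties alphabetical) gets sent to the lowest-numbered state that keeps every Accept/Reject pair distinguishable — a pair clashes when both reach the same state with identical unread suffix — and to a fresh state only if none does.
a: 0a undefined. 0a->0: ok.
b: 0b undefined. 0b->0: no, baaa/ba meet in 0. Open state 1: 0b->1.
ba: 1a undefined. 1a->0: no, baaa/ba meet in 0. 1a->1: no, baaa/ba meet in 1. Open state 2: 1a->2.
bb: 1b undefined. 1b->0: ok.
baa: 2a undefined. 2a->0: ok.
bab: 2b undefined. 2b->0: ok.
All examples now run through 3 states with every (state, symbol) defined. Accept strings end in {0,1}, Reject strings end in {2}; accept={0,1}.

states=3 start=0 accept={0,1} delta: 0a->0 0b->1 1a->2 1b->0 2a->0 2b->0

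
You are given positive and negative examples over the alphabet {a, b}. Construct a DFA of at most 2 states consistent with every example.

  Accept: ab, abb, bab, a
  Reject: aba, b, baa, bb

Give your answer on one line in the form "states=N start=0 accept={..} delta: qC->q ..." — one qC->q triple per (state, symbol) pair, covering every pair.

State merging on the prefix tree: take the shortest (then alphabetical) example prefix whose next move is undefined and point that move at state 0, else 1, else 2, ...; a target is out if some Accept/Reject pair would then sit in one state with the same input left (inseparable). If every existing state is out, open a new one.
a: 0a undefined. 0a->0: no, ab/b meet in 0 with "b" left. Open state 1: 0a->1.
b: 0b undefined. 0b->0: ok.
ab: 1b undefined. 1b->0: no, ab/b meet in 0. 1b->1: ok.
aba: 1a undefined. 1a->0: ok.
All examples now run through 2 states with every (state, symbol) defined. Accept strings end in {1}, Reject strings end in {0}; accept={1}.

states=2 start=0 accept={1} delta: 0a->1 0b->0 1a->0 1b->1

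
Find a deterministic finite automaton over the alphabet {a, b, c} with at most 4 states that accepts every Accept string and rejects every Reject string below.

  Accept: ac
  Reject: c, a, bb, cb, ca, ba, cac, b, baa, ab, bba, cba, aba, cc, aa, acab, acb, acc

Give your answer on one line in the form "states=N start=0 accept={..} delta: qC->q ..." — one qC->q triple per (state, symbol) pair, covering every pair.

Grow the machine one transition at a time. Run the examples from 0; the earliest place one falls off (shortest prefix, ties alphabetical) gets sent to the lowest-numbered state that keeps every Accept/Reject pair distinguishable — a pair clashes when both reach the same state with identical unread suffix — and to a fresh state only if none does.
a: 0a undefined. 0a->0: no, ac/c meet in 0 with "c" left. Open state 1: 0a->1.
b: 0b undefined. 0b->0: ok.
c: 0c undefined. 0c->0: no, ac/cac meet in 1 with "c" left. 0c->1: no, ac/cc meet in 1 with "c" left. Open state 2: 0c->2.
aa: 1a undefined. 1a->0: ok.
ab: 1b undefined. 1b->0: ok.
ac: 1c undefined. 1c->0: no, ac/bb meet in 0. 1c->1: no, ac/a meet in 1. 1c->2: no, ac/c meet in 2. Open state 3: 1c->3.
ca: 2a undefined. 2a->0: ok.
cb: 2b undefined. 2b->0: ok.
cc: 2c undefined. 2c->0: ok.
aca: 3a undefined. 3a->0: ok.
acb: 3b undefined. 3b->0: ok.
acc: 3c undefined. 3c->0: ok.
All examples now run through 4 states with every (state, symbol) defined. Accept strings end in {3}, Reject strings end in {0,1,2}; accept={3}.

states=4 start=0 accept={3} delta: 0a->1 0b->0 0c->2 1a->0 1b->0 1c->3 2a->0 2b->0 2c->0 3a->0 3b->0 3c->0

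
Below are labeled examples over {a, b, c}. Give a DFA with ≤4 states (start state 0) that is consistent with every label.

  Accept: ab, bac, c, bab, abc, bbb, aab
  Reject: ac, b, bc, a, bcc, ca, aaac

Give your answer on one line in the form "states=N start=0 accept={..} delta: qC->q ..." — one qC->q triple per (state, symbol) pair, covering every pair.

states=3 start=0 accept={0,2} delta: 0a->1 0b->1 0c->0 1a->2 1b->2 1c->1 2a->1 2b->0 2c->0

Fold the examples into a partial DFA from state 0: repeatedly fix the first undefined (state, symbol) met by the shortest-then-alphabetical prefix, trying targets in increasing order and rejecting any under which an Accept and a Reject string meet in one state with the same remainder; add a state when all current targets are rejected. Accepting states are where Accept strings end.
a: 0a undefined. 0a->0: no, ab/b meet in 0 with "b" left. Open state 1: 0a->1.
b: 0b undefined. 0b->0: no, bac/ac meet in 1 with "c" left. 0b->1: ok.
c: 0c undefined. 0c->0: ok.
aa: 1a undefined. 1a->0: no, bab/b meet in 1. 1a->1: no, bac/ac meet in 1 with "c" left. Open state 2: 1a->2.
ab: 1b undefined. 1b->0: no, bbb/b meet in 1. 1b->1: no, ab/b meet in 1. 1b->2: ok.
ac: 1c undefined. 1c->0: no, c/ac meet in 0. 1c->1: ok.
aaa: 2a undefined. 2a->0: no, c/aaac meet in 0. 2a->1: ok.
aab: 2b undefined. 2b->0: ok.
abc: 2c undefined. 2c->0: ok.
All examples now run through 3 states with every (state, symbol) defined. Accept strings end in {0,2}, Reject strings end in {1}; accept={0,2}.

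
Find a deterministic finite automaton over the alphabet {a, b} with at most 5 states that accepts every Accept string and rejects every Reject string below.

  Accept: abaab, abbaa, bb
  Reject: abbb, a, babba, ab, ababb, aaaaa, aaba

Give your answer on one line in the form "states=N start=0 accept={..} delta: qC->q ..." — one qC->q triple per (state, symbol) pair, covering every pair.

states=3 start=0 accept={2} delta: 0a->0 0b->1 1a->1 1b->2 2a->2 2b->0

Grow the machine one transition at a time. Run the examples from 0; the earliest place one falls off (shortest prefix, ties alphabetical) gets sent to the lowest-numbered state that keeps every Accept/Reject pair distinguishable — a pair clashes when both reach the same state with identical unread suffix — and to a fresh state only if none does.
a: 0a undefined. 0a->0: ok.
b: 0b undefined. 0b->0: no, abaab/abbb meet in 0. Open state 1: 0b->1.
ba: 1a undefined. 1a->0: no, abaab/ab meet in 1. 1a->1: ok.
bb: 1b undefined. 1b->0: no, abaab/a meet in 0. 1b->1: no, abaab/abbb meet in 1. Open state 2: 1b->2.
abba: 2a undefined. 2a->0: no, abbaa/a meet in 0. 2a->1: no, abbaa/ab meet in 1. 2a->2: ok.
abbb: 2b undefined. 2b->0: ok.
All examples now run through 3 states with every (state, symbol) defined. Accept strings end in {2}, Reject strings end in {0,1}; accept={2}.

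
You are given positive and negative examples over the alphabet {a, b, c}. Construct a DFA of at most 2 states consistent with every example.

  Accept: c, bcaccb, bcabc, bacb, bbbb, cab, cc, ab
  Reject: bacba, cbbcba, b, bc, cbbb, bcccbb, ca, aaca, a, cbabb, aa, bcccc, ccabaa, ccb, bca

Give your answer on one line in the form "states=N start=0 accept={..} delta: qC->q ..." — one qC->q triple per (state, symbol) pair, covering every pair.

states=2 start=0 accept={0} delta: 0a->1 0b->1 0c->0 1a->1 1b->0 1c->1

State merging on the prefix tree: take the shortest (then alphabetical) example prefix whose next move is undefined and point that move at state 0, else 1, else 2, ...; a target is out if some Accept/Reject pair would then sit in one state with the same input left (inseparable). If every existing state is out, open a new one.
a: 0a undefined. 0a->0: no, ab/b meet in 0 with "b" left. Open state 1: 0a->1.
b: 0b undefined. 0b->0: no, c/bc meet in 0 with "c" left. 0b->1: ok.
c: 0c undefined. 0c->0: ok.
aa: 1a undefined. 1a->0: no, c/bacba meet in 0. 1a->1: ok.
ab: 1b undefined. 1b->0: ok.
bc: 1c undefined. 1c->0: no, c/bc meet in 0. 1c->1: ok.
All examples now run through 2 states with every (state, symbol) defined. Accept strings end in {0}, Reject strings end in {1}; accept={0}.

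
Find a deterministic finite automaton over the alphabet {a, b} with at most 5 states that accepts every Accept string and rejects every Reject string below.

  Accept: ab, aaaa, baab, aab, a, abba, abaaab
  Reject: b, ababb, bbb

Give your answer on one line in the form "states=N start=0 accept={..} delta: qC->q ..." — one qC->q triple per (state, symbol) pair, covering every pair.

states=3 start=0 accept={1,2} delta: 0a->1 0b->0 1a->1 1b->2 2a->0 2b->0

State merging on the prefix tree: take the shortest (then alphabetical) example prefix whose next move is undefined and point that move at state 0, else 1, else 2, ...; a target is out if some Accept/Reject pair would then sit in one state with the same input left (inseparable). If every existing state is out, open a new one.
a: 0a undefined. 0a->0: no, ab/b meet in 0 with "b" left. Open state 1: 0a->1.
b: 0b undefined. 0b->0: ok.
aa: 1a undefined. 1a->0: no, aaaa/b meet in 0. 1a->1: ok.
ab: 1b undefined. 1b->0: no, ab/b meet in 0. 1b->1: no, ab/ababb meet in 1. Open state 2: 1b->2.
aba: 2a undefined. 2a->0: ok.
abb: 2b undefined. 2b->0: ok.
All examples now run through 3 states with every (state, symbol) defined. Accept strings end in {1,2}, Reject strings end in {0}; accept={1,2}.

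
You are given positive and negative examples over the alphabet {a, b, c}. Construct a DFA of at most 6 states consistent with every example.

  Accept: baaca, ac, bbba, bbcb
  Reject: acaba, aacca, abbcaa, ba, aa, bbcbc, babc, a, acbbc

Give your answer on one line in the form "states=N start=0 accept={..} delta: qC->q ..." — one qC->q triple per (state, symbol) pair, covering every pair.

State merging on the prefix tree: take the shortest (then alphabetical) example prefix whose next move is undefined and point that move at state 0, else 1, else 2, ...; a target is out if some Accept/Reject pair would then sit in one state with the same input left (inseparable). If every existing state is out, open a new one.
a: 0a undefined. 0a->0: ok.
b: 0b undefined. 0b->0: no, ac/babc meet in 0 with "c" left. Open state 1: 0b->1.
ac: 0c undefined. 0c->0: no, ac/aacca meet in 0. 0c->1: ok.
ba: 1a undefined. 1a->0: no, baaca/acaba meet in 0. 1a->1: no, baaca/aacca meet in 1 with "ca" left. Open state 2: 1a->2.
bb: 1b undefined. 1b->0: no, ac/bbcbc meet in 1. 1b->1: no, bbba/ba meet in 2. 1b->2: no, bbba/acaba meet in 2 with "ba" left. Open state 3: 1b->3.
baa: 2a undefined. 2a->0: no, baaca/ba meet in 2. 2a->1: no, baaca/aacca meet in 1 with "ca" left. 2a->2: ok.
bab: 2b undefined. 2b->0: no, ac/babc meet in 1. 2b->1: ok.
bbb: 3b undefined. 3b->0: no, ac/acbbc meet in 1. 3b->1: no, bbba/acaba meet in 2. 3b->2: no, bbba/acaba meet in 2. 3b->3: ok.
bbc: 3c undefined. 3c->0: ok.
aacc: 1c undefined. 1c->0: ok.
baac: 2c undefined. 2c->0: no, baaca/aacca meet in 0. 2c->1: no, baaca/acaba meet in 2. 2c->2: no, baaca/acaba meet in 2. 2c->3: ok.
bbba: 3a undefined. 3a->0: no, baaca/aacca meet in 0. 3a->1: ok.
All examples now run through 4 states with every (state, symbol) defined. Accept strings end in {1}, Reject strings end in {0,2}; accept={1}.

states=4 start=0 accept={1} delta: 0a->0 0b->1 0c->1 1a->2 1b->3 1c->0 2a->2 2b->1 2c->3 3a->1 3b->3 3c->0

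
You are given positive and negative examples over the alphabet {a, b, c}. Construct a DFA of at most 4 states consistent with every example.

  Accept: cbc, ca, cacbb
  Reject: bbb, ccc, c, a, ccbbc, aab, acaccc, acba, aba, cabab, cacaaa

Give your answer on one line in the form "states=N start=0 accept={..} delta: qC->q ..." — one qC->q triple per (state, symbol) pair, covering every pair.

Grow the machine one transition at a time. Run the examples from 0; the earliest place one falls off (shortest prefix, ties alphabetical) gets sent to the lowest-numbered state that keeps every Accept/Reject pair distinguishable — a pair clashes when both reach the same state with identical unread suffix — and to a fresh state only if none does.
a: 0a undefined. 0a->0: ok.
b: 0b undefined. 0b->0: ok.
c: 0c undefined. 0c->0: no, cbc/bbb meet in 0. Open state 1: 0c->1.
ca: 1a undefined. 1a->0: no, ca/bbb meet in 0. 1a->1: no, ca/c meet in 1. Open state 2: 1a->2.
cb: 1b undefined. 1b->0: no, cbc/c meet in 1. 1b->1: no, ca/acba meet in 2. 1b->2: ok.
cc: 1c undefined. 1c->0: ok.
cab: 2b undefined. 2b->0: ok.
cac: 2c undefined. 2c->0: no, cbc/bbb meet in 0. 2c->1: no, cbc/ccc meet in 1. 2c->2: no, cbc/acaccc meet in 2. Open state 3: 2c->3.
acba: 2a undefined. 2a->0: ok.
caca: 3a undefined. 3a->0: ok.
cacb: 3b undefined. 3b->0: no, cacbb/bbb meet in 0. 3b->1: ok.
acacc: 3c undefined. 3c->0: ok.
All examples now run through 4 states with every (state, symbol) defined. Accept strings end in {2,3}, Reject strings end in {0,1}; accept={2,3}.

states=4 start=0 accept={2,3} delta: 0a->0 0b->0 0c->1 1a->2 1b->2 1c->0 2a->0 2b->0 2c->3 3a->0 3b->1 3c->0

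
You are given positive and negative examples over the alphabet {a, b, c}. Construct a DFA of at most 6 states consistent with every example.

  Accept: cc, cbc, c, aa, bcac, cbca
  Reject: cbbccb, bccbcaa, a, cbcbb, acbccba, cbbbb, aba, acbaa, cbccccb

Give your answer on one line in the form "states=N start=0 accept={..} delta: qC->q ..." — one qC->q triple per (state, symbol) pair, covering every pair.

states=6 start=0 accept={0,2,4} delta: 0a->1 0b->0 0c->2 1a->0 1b->0 1c->2 2a->0 2b->3 2c->0 3a->0 3b->3 3c->4 4a->0 4b->2 4c->5 5a->1 5b->5 5c->0

Grow the machine one transition at a time. Run the examples from 0; the earliest place one falls off (shortest prefix, ties alphabetical) gets sent to the lowest-numbered state that keeps every Accept/Reject pair distinguishable — a pair clashes when both reach the same state with identical unread suffix — and to a fresh state only if none does.
a: 0a undefined. 0a->0: no, aa/a meet in 0. Open state 1: 0a->1.
b: 0b undefined. 0b->0: ok.
c: 0c undefined. 0c->0: no, cc/cbbccb meet in 0. 0c->1: no, c/a meet in 1. Open state 2: 0c->2.
aa: 1a undefined. 1a->0: ok.
ab: 1b undefined. 1b->0: ok.
ac: 1c undefined. 1c->0: no, aa/acbaa meet in 0. 1c->1: no, aa/acbaa meet in 0. 1c->2: ok.
cb: 2b undefined. 2b->0: no, aa/cbcbb meet in 0. 2b->1: no, aa/cbcbb meet in 0. 2b->2: no, c/cbbbb meet in 2. Open state 3: 2b->3.
cc: 2c undefined. 2c->0: ok.
bca: 2a undefined. 2a->0: ok.
cbb: 3b undefined. 3b->0: no, cc/cbbccb meet in 0. 3b->1: no, cc/cbbccb meet in 0. 3b->2: no, c/cbbbb meet in 2. 3b->3: ok.
cbc: 3c undefined. 3c->0: no, cc/cbcbb meet in 0. 3c->1: no, cc/cbcbb meet in 0. 3c->2: no, cc/cbbccb meet in 0. 3c->3: no, cbc/cbbccb meet in 3. Open state 4: 3c->4.
acba: 3a undefined. 3a->0: ok.
cbca: 4a undefined. 4a->0: ok.
cbcb: 4b undefined. 4b->0: no, cc/cbcbb meet in 0. 4b->1: no, cc/cbcbb meet in 0. 4b->2: ok.
cbcc: 4c undefined. 4c->0: no, cc/cbbccb meet in 0. 4c->1: no, cc/cbbccb meet in 0. 4c->2: no, cc/acbccba meet in 0. 4c->3: no, cc/acbccba meet in 0. 4c->4: no, cc/acbccba meet in 0. Open state 5: 4c->5.
cbccc: 5c undefined. 5c->0: ok.
acbccb: 5b undefined. 5b->0: no, cc/cbbccb meet in 0. 5b->1: no, cc/acbccba meet in 0. 5b->2: no, cc/acbccba meet in 0. 5b->3: no, cc/acbccba meet in 0. 5b->4: no, cc/acbccba meet in 0. 5b->5: ok.
acbccba: 5a undefined. 5a->0: no, cc/acbccba meet in 0. 5a->1: ok.
All examples now run through 6 states with every (state, symbol) defined. Accept strings end in {0,2,4}, Reject strings end in {1,3,5}; accept={0,2,4}.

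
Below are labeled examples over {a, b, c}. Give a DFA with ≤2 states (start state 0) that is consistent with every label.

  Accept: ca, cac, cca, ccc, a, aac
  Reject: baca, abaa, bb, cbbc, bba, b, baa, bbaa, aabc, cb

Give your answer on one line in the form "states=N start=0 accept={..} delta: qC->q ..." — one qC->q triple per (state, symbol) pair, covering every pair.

states=2 start=0 accept={0} delta: 0a->0 0b->1 0c->0 1a->1 1b->1 1c->1

State merging on the prefix tree: take the shortest (then alphabetical) example prefix whose next move is undefined and point that move at state 0, else 1, else 2, ...; a target is out if some Accept/Reject pair would then sit in one state with the same input left (inseparable). If every existing state is out, open a new one.
a: 0a undefined. 0a->0: ok.
b: 0b undefined. 0b->0: no, ca/baca meet in 0 with "ca" left. Open state 1: 0b->1.
c: 0c undefined. 0c->0: ok.
ba: 1a undefined. 1a->0: no, ca/baca meet in 0. 1a->1: ok.
bb: 1b undefined. 1b->0: no, ca/bb meet in 0. 1b->1: ok.
bac: 1c undefined. 1c->0: no, ca/baca meet in 0. 1c->1: ok.
All examples now run through 2 states with every (state, symbol) defined. Accept strings end in {0}, Reject strings end in {1}; accept={0}.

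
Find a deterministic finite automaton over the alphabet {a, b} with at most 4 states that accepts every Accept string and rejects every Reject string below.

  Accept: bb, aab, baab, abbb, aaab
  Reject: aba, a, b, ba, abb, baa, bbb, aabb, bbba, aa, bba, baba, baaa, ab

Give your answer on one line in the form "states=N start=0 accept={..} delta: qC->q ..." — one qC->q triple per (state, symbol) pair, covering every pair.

Grow the machine one transition at a time. Run the examples from 0; the earliest place one falls off (shortest prefix, ties alphabetical) gets sent to the lowest-numbered state that keeps every Accept/Reject pair distinguishable — a pair clashes when both reach the same state with identical unread suffix — and to a fresh state only if none does.
a: 0a undefined. 0a->0: no, bb/abb meet in 0 with "bb" left. Open state 1: 0a->1.
b: 0b undefined. 0b->0: no, bb/b meet in 0. 0b->1: no, bb/ab meet in 1 with "b" left. Open state 2: 0b->2.
aa: 1a undefined. 1a->0: no, bb/aabb meet in 2 with "b" left. 1a->1: no, aab/ab meet in 1 with "b" left. 1a->2: ok.
ab: 1b undefined. 1b->0: ok.
ba: 2a undefined. 2a->0: no, baab/ba meet in 0. 2a->1: no, aaab/ab meet in 0. 2a->2: ok.
bb: 2b undefined. 2b->0: no, bb/ab meet in 0. 2b->1: no, bb/aba meet in 1. 2b->2: no, bb/b meet in 2. Open state 3: 2b->3.
bba: 3a undefined. 3a->0: ok.
bbb: 3b undefined. 3b->0: ok.
All examples now run through 4 states with every (state, symbol) defined. Accept strings end in {3}, Reject strings end in {0,1,2}; accept={3}.

states=4 start=0 accept={3} delta: 0a->1 0b->2 1a->2 1b->0 2a->2 2b->3 3a->0 3b->0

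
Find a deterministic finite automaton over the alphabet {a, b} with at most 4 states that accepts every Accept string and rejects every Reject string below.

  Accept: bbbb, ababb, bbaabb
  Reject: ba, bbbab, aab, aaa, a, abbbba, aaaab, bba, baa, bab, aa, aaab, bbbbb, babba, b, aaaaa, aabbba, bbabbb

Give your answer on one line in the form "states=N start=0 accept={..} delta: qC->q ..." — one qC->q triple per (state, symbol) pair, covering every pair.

Fold the examples into a partial DFA from state 0: repeatedly fix the first undefined (state, symbol) met by the shortest-then-alphabetical prefix, trying targets in increasing order and rejecting any under which an Accept and a Reject string meet in one state with the same remainder; add a state when all current targets are rejected. Accepting states are where Accept strings end.
a: 0a undefined. 0a->0: ok.
b: 0b undefined. 0b->0: no, bbbb/ba meet in 0. Open state 1: 0b->1.
ba: 1a undefined. 1a->0: ok.
bb: 1b undefined. 1b->0: no, bbbb/ba meet in 0. 1b->1: no, bbbb/bbbab meet in 1. Open state 2: 1b->2.
bba: 2a undefined. 2a->0: ok.
bbb: 2b undefined. 2b->0: no, bbbb/bbbab meet in 1. 2b->1: ok.
All examples now run through 3 states with every (state, symbol) defined. Accept strings end in {2}, Reject strings end in {0,1}; accept={2}.

states=3 start=0 accept={2} delta: 0a->0 0b->1 1a->0 1b->2 2a->0 2b->1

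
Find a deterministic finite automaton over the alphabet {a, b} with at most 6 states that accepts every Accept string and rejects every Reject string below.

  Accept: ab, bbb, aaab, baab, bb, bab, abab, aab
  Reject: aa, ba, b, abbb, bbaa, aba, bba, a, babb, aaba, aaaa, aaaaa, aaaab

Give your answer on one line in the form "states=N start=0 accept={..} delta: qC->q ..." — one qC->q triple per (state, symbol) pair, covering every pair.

Fold the examples into a partial DFA from state 0: repeatedly fix the first undefined (state, symbol) met by the shortest-then-alphabetical prefix, trying targets in increasing order and rejecting any under which an Accept and a Reject string meet in one state with the same remainder; add a state when all current targets are rejected. Accepting states are where Accept strings end.
a: 0a undefined. 0a->0: no, ab/b meet in 0 with "b" left. Open state 1: 0a->1.
b: 0b undefined. 0b->0: no, bbb/b meet in 0. 0b->1: ok.
aa: 1a undefined. 1a->0: no, ab/babb meet in 1 with "b" left. 1a->1: no, ab/aaaab meet in 1 with "b" left. Open state 2: 1a->2.
ab: 1b undefined. 1b->0: no, ab/abbb meet in 0. 1b->1: no, ab/b meet in 1. 1b->2: no, ab/aa meet in 2. Open state 3: 1b->3.
aaa: 2a undefined. 2a->0: no, ab/aaaab meet in 3. 2a->1: no, bab/aaaab meet in 2 with "b" left. 2a->2: no, aaab/aaaab meet in 2 with "b" left. 2a->3: no, abab/aaaab meet in 3 with "ab" left. Open state 4: 2a->4.
aab: 2b undefined. 2b->0: ok.
aba: 3a undefined. 3a->0: no, bab/aba meet in 0. 3a->1: ok.
abb: 3b undefined. 3b->0: ok.
aaaa: 4a undefined. 4a->0: no, bbb/aaaa meet in 0. 4a->1: no, ab/aaaab meet in 3. 4a->2: no, bbb/aaaab meet in 0. 4a->3: no, ab/aaaa meet in 3. 4a->4: no, aaab/aaaab meet in 4 with "b" left. Open state 5: 4a->5.
aaab: 4b undefined. 4b->0: ok.
aaaaa: 5a undefined. 5a->0: no, bbb/aaaaa meet in 0. 5a->1: ok.
aaaab: 5b undefined. 5b->0: no, bbb/aaaab meet in 0. 5b->1: ok.
All examples now run through 6 states with every (state, symbol) defined. Accept strings end in {0,3}, Reject strings end in {1,2,5}; accept={0,3}.

states=6 start=0 accept={0,3} delta: 0a->1 0b->1 1a->2 1b->3 2a->4 2b->0 3a->1 3b->0 4a->5 4b->0 5a->1 5b->1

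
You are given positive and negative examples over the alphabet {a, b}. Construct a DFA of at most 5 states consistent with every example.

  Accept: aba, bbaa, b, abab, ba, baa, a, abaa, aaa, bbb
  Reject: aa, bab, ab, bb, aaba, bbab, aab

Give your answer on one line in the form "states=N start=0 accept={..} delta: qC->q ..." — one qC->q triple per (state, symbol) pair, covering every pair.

State merging on the prefix tree: take the shortest (then alphabetical) example prefix whose next move is undefined and point that move at state 0, else 1, else 2, ...; a target is out if some Accept/Reject pair would then sit in one state with the same input left (inseparable). If every existing state is out, open a new one.
a: 0a undefined. 0a->0: no, aba/aaba meet in 0 with "ba" left. Open state 1: 0a->1.
b: 0b undefined. 0b->0: no, bbaa/aa meet in 1 with "a" left. 0b->1: no, abab/bbab meet in 1 with "bab" left. Open state 2: 0b->2.
aa: 1a undefined. 1a->0: no, b/aab meet in 2. 1a->1: no, aba/aaba meet in 1 with "ba" left. 1a->2: no, b/aa meet in 2. Open state 3: 1a->3.
ab: 1b undefined. 1b->0: no, abab/ab meet in 0. 1b->1: no, aba/aa meet in 3. 1b->2: no, b/ab meet in 2. 1b->3: ok.
ba: 2a undefined. 2a->0: no, b/bab meet in 2. 2a->1: no, baa/aa meet in 3. 2a->2: ok.
bb: 2b undefined. 2b->0: no, bbaa/aa meet in 3. 2b->1: no, a/bab meet in 1. 2b->2: no, bbaa/bab meet in 2. 2b->3: no, abab/bbab meet in 3 with "ab" left. Open state 4: 2b->4.
aaa: 3a undefined. 3a->0: ok.
aab: 3b undefined. 3b->0: no, aba/aab meet in 0. 3b->1: no, a/aab meet in 1. 3b->2: no, b/aaba meet in 2. 3b->3: no, aba/aaba meet in 0. 3b->4: ok.
bba: 4a undefined. 4a->0: no, aba/aaba meet in 0. 4a->1: no, bbaa/aa meet in 3. 4a->2: no, bbaa/aaba meet in 2. 4a->3: ok.
bbb: 4b undefined. 4b->0: ok.
All examples now run through 5 states with every (state, symbol) defined. Accept strings end in {0,1,2}, Reject strings end in {3,4}; accept={0,1,2}.

states=5 start=0 accept={0,1,2} delta: 0a->1 0b->2 1a->3 1b->3 2a->2 2b->4 3a->0 3b->4 4a->3 4b->0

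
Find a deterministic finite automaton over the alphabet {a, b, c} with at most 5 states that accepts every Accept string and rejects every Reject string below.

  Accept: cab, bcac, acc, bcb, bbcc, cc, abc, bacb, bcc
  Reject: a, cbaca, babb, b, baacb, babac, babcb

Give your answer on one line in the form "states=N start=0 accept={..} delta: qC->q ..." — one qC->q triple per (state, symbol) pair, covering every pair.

Grow the machine one transition at a time. Run the examples from 0; the earliest place one falls off (shortest prefix, ties alphabetical) gets sent to the lowest-numbered state that keeps every Accept/Reject pair distinguishable — a pair clashes when both reach the same state with identical unread suffix — and to a fresh state only if none does.
a: 0a undefined. 0a->0: ok.
b: 0b undefined. 0b->0: no, bcb/baacb meet in 0 with "cb" left. Open state 1: 0b->1.
c: 0c undefined. 0c->0: no, cab/b meet in 1. 0c->1: ok.
ba: 1a undefined. 1a->0: no, cab/b meet in 1. 1a->1: no, bcb/baacb meet in 1 with "cb" left. Open state 2: 1a->2.
bb: 1b undefined. 1b->0: ok.
bc: 1c undefined. 1c->0: no, bcac/b meet in 1. 1c->1: no, acc/b meet in 1. 1c->2: no, acc/cbaca meet in 2. Open state 3: 1c->3.
baa: 2a undefined. 2a->0: ok.
bab: 2b undefined. 2b->0: no, cab/a meet in 0. 2b->1: no, cab/b meet in 1. 2b->2: no, cab/cbaca meet in 2. 2b->3: no, bcac/babac meet in 3 with "ac" left. Open state 4: 2b->4.
bac: 2c undefined. 2c->0: no, bacb/b meet in 1. 2c->1: no, bacb/a meet in 0. 2c->2: ok.
bca: 3a undefined. 3a->0: no, bcac/b meet in 1. 3a->1: ok.
bcb: 3b undefined. 3b->0: no, bcb/a meet in 0. 3b->1: no, bcb/b meet in 1. 3b->2: no, bcb/cbaca meet in 2. 3b->3: ok.
bcc: 3c undefined. 3c->0: no, bcc/a meet in 0. 3c->1: no, bcc/b meet in 1. 3c->2: no, bcc/cbaca meet in 2. 3c->3: ok.
baba: 4a undefined. 4a->0: ok.
babb: 4b undefined. 4b->0: ok.
babc: 4c undefined. 4c->0: ok.
All examples now run through 5 states with every (state, symbol) defined. Accept strings end in {3,4}, Reject strings end in {0,1,2}; accept={3,4}.

states=5 start=0 accept={3,4} delta: 0a->0 0b->1 0c->1 1a->2 1b->0 1c->3 2a->0 2b->4 2c->2 3a->1 3b->3 3c->3 4a->0 4b->0 4c->0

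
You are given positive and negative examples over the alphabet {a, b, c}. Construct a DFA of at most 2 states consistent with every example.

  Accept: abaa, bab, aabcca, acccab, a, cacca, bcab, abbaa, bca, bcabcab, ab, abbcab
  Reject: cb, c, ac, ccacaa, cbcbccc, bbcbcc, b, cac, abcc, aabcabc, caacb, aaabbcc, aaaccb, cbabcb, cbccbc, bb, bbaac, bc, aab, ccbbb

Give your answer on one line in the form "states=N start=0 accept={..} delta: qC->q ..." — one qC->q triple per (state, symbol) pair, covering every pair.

states=2 start=0 accept={1} delta: 0a->1 0b->0 0c->0 1a->0 1b->1 1c->0

Grow the machine one transition at a time. Run the examples from 0; the earliest place one falls off (shortest prefix, ties alphabetical) gets sent to the lowest-numbered state that keeps every Accept/Reject pair distinguishable — a pair clashes when both reach the same state with identical unread suffix — and to a fresh state only if none does.
a: 0a undefined. 0a->0: no, ab/b meet in 0 with "b" left. Open state 1: 0a->1.
b: 0b undefined. 0b->0: ok.
c: 0c undefined. 0c->0: ok.
aa: 1a undefined. 1a->0: ok.
ab: 1b undefined. 1b->0: no, abaa/cb meet in 0. 1b->1: ok.
ac: 1c undefined. 1c->0: ok.
All examples now run through 2 states with every (state, symbol) defined. Accept strings end in {1}, Reject strings end in {0}; accept={1}.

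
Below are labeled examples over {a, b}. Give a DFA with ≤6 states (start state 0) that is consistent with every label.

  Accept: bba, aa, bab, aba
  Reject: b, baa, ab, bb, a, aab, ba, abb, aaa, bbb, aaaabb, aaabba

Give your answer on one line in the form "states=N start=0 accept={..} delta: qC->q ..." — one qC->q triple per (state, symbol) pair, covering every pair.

states=5 start=0 accept={0} delta: 0a->1 0b->2 1a->0 1b->3 2a->4 2b->1 3a->0 3b->2 4a->1 4b->0

Fold the examples into a partial DFA from state 0: repeatedly fix the first undefined (state, symbol) met by the shortest-then-alphabetical prefix, trying targets in increasing order and rejecting any under which an Accept and a Reject string meet in one state with the same remainder; add a state when all current targets are rejected. Accepting states are where Accept strings end.
a: 0a undefined. 0a->0: no, bba/aaabba meet in 0 with "bba" left. Open state 1: 0a->1.
b: 0b undefined. 0b->0: no, bba/a meet in 1. 0b->1: no, aa/ba meet in 1 with "a" left. Open state 2: 0b->2.
aa: 1a undefined. 1a->0: ok.
ab: 1b undefined. 1b->0: no, aa/ab meet in 0. 1b->1: no, aa/aaabba meet in 0. 1b->2: no, bba/aaabba meet in 2 with "ba" left. Open state 3: 1b->3.
ba: 2a undefined. 2a->0: no, aa/ba meet in 0. 2a->1: no, aa/baa meet in 0. 2a->2: no, bab/bb meet in 2 with "b" left. 2a->3: no, bab/abb meet in 3 with "b" left. Open state 4: 2a->4.
bb: 2b undefined. 2b->0: no, bba/a meet in 1. 2b->1: ok.
aba: 3a undefined. 3a->0: ok.
abb: 3b undefined. 3b->0: no, bba/abb meet in 0. 3b->1: no, bba/aaabba meet in 0. 3b->2: ok.
baa: 4a undefined. 4a->0: no, bba/baa meet in 0. 4a->1: ok.
bab: 4b undefined. 4b->0: ok.
All examples now run through 5 states with every (state, symbol) defined. Accept strings end in {0}, Reject strings end in {1,2,3,4}; accept={0}.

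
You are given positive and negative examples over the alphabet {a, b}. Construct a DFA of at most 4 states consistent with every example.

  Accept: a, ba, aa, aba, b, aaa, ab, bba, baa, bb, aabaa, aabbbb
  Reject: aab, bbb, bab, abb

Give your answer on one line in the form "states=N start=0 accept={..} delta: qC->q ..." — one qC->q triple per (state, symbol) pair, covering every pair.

states=4 start=0 accept={0,1,2} delta: 0a->1 0b->1 1a->2 1b->2 2a->0 2b->3 3a->0 3b->0

Grow the machine one transition at a time. Run the examples from 0; the earliest place one falls off (shortest prefix, ties alphabetical) gets sent to the lowest-numbered state that keeps every Accept/Reject pair distinguishable — a pair clashes when both reach the same state with identical unread suffix — and to a fresh state only if none does.
a: 0a undefined. 0a->0: no, b/aab meet in 0 with "b" left. Open state 1: 0a->1.
b: 0b undefined. 0b->0: no, b/bbb meet in 0. 0b->1: ok.
aa: 1a undefined. 1a->0: no, a/aab meet in 1. 1a->1: no, ab/aab meet in 1 with "b" left. Open state 2: 1a->2.
ab: 1b undefined. 1b->0: no, a/bbb meet in 1. 1b->1: no, a/bbb meet in 1. 1b->2: ok.
aaa: 2a undefined. 2a->0: ok.
aab: 2b undefined. 2b->0: no, aba/aab meet in 0. 2b->1: no, a/aab meet in 1. 2b->2: no, ba/aab meet in 2. Open state 3: 2b->3.
aaba: 3a undefined. 3a->0: ok.
aabb: 3b undefined. 3b->0: ok.
All examples now run through 4 states with every (state, symbol) defined. Accept strings end in {0,1,2}, Reject strings end in {3}; accept={0,1,2}.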